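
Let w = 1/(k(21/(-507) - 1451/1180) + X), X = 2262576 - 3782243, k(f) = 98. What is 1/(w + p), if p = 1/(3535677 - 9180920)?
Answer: -8578336260267/7164812 ≈ -1.1973e+6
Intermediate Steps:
p = -1/5645243 (p = 1/(-5645243) = -1/5645243 ≈ -1.7714e-7)
X = -1519667
w = -1/1519569 (w = 1/(98 - 1519667) = 1/(-1519569) = -1/1519569 ≈ -6.5808e-7)
1/(w + p) = 1/(-1/1519569 - 1/5645243) = 1/(-7164812/8578336260267) = -8578336260267/7164812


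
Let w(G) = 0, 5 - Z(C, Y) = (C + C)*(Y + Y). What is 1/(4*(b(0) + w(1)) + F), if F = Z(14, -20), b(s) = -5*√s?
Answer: 1/1125 ≈ 0.00088889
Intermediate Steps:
Z(C, Y) = 5 - 4*C*Y (Z(C, Y) = 5 - (C + C)*(Y + Y) = 5 - 2*C*2*Y = 5 - 4*C*Y)
F = 1125 (F = 5 - 4*14*(-20) = 5 + 1120 = 1125)
1/(4*(b(0) + w(1)) + F) = 1/(4*(-5*√0 + 0) + 1125) = 1/(4*(-5*0 + 0) + 1125) = 1/(4*(0 + 0) + 1125) = 1/(4*0 + 1125) = 1/(0 + 1125) = 1/1125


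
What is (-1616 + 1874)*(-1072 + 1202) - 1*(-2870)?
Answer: 36410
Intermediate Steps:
(-1616 + 1874)*(-1072 + 1202) - 1*(-2870) = 258*130 + 2870 = 33540 + 2870 = 36410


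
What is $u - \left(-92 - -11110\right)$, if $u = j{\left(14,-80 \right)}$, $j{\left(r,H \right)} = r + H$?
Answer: $-11084$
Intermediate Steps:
$j{\left(r,H \right)} = H + r$
$u = -66$ ($u = -80 + 14 = -66$)
$u - \left(-92 - -11110\right) = -66 - \left(-92 - -11110\right) = -66 - \left(-92 + 11110\right) = -66 - 11018 = -11084$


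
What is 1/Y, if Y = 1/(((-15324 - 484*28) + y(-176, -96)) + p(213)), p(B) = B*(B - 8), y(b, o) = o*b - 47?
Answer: 31638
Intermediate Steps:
y(b, o) = -47 + b*o (y(b, o) = b*o - 47 = -47 + b*o)
p(B) = B*(-8 + B)
Y = 1/31638 (Y = 1/(((-15324 - 484*28) + (-47 - 176*(-96))) + 213*(-8 + 213)) = 1/(((-15324 - 13552) + (-47 + 16896)) + 213*205) = 1/((-28876 + 16849) + 43665) = 1/(-12027 + 43665) = 1/31638 ≈ 3.1608e-5)
1/Y = 1/(1/31638) = 31638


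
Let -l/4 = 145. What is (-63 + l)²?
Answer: 413449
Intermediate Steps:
l = -580 (l = -4*145 = -580)
(-63 + l)² = (-63 - 580)² = (-643)² = 413449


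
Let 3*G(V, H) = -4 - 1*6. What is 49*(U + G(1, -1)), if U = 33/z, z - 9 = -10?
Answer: -5341/3 ≈ -1780.3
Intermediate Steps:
z = -1 (z = 9 - 10 = -1)
G(V, H) = -10/3 (G(V, H) = (-4 - 1*6)/3 = (-4 - 6)/3 = (⅓)*(-10) = -10/3)
U = -33 (U = 33/(-1) = 33*(-1) = -33)
49*(U + G(1, -1)) = 49*(-33 - 10/3) = 49*(-109/3) = -5341/3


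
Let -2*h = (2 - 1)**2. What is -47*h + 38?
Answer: 123/2 ≈ 61.500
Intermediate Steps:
h = -1/2 (h = -(2 - 1)**2/2 = -1/2*1**2 = -1/2*1 = -1/2 ≈ -0.50000)
-47*h + 38 = -47*(-1/2) + 38 = 47/2 + 38 = 123/2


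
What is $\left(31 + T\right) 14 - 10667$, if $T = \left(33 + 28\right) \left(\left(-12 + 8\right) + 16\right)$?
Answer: $15$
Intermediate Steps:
$T = 732$ ($T = 61 \left(-4 + 16\right) = 61 \cdot 12 = 732$)
$\left(31 + T\right) 14 - 10667 = \left(31 + 732\right) 14 - 10667 = 763 \cdot 14 - 10667 = 10682 - 10667 = 15$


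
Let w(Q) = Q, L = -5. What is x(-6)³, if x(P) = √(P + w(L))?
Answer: -11*I*√11 ≈ -36.483*I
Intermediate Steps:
x(P) = √(-5 + P) (x(P) = √(P - 5) = √(-5 + P))
x(-6)³ = (√(-5 - 6))³ = (√(-11))³ = (I*√11)³ = -11*I*√11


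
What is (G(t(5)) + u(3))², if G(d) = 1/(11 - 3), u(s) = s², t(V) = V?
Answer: 5329/64 ≈ 83.266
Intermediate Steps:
G(d) = ⅛ (G(d) = 1/8 = ⅛)
(G(t(5)) + u(3))² = (⅛ + 3²)² = (⅛ + 9)² = (73/8)² = 5329/64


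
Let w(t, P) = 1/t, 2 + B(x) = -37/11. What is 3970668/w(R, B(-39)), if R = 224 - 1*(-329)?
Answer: 2195779404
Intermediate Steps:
B(x) = -59/11 (B(x) = -2 - 37/11 = -59/11)
R = 553 (R = 224 + 329 = 553)
3970668/w(R, B(-39)) = 3970668/(1/553) = 3970668*553 = 2195779404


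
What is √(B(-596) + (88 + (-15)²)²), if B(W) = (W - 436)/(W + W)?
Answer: √2175028990/149 ≈ 313.00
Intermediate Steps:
B(W) = (-436 + W)/(2*W) (B(W) = (-436 + W)/((2*W)) = (-436 + W)*(1/(2*W)) = (-436 + W)/(2*W))
√(B(-596) + (88 + (-15)²)²) = √((½)*(-436 - 596)/(-596) + (88 + (-15)²)²) = √((½)*(-1/596)*(-1032) + (88 + 225)²) = √(129/149 + 313²) = √(129/149 + 97969) = √(14597510/149) = √2175028990/149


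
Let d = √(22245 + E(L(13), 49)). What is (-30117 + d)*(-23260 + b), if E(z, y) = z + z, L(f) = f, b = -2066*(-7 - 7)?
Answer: -170582688 + 5664*√22271 ≈ -1.6974e+8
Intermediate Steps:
b = 28924 (b = -2066*(-14) = 28924)
E(z, y) = 2*z
d = √22271 (d = √(22245 + 2*13) = √(22245 + 26) = √22271 ≈ 149.23)
(-30117 + d)*(-23260 + b) = (-30117 + √22271)*(-23260 + 28924) = (-30117 + √22271)*5664 = -170582688 + 5664*√22271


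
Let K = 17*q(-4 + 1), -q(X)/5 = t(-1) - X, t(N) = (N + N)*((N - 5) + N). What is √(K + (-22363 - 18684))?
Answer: 2*I*√10623 ≈ 206.14*I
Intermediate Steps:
t(N) = 2*N*(-5 + 2*N) (t(N) = (2*N)*((-5 + N) + N) = (2*N)*(-5 + 2*N) = 2*N*(-5 + 2*N))
q(X) = -70 + 5*X (q(X) = -5*(2*(-1)*(-5 + 2*(-1)) - X) = -5*(2*(-1)*(-5 - 2) - X) = -5*(2*(-1)*(-7) - X) = -5*(14 - X) = -70 + 5*X)
K = -1445 (K = 17*(-70 + 5*(-4 + 1)) = 17*(-70 + 5*(-3)) = 17*(-70 - 15) = 17*(-85) = -1445)
√(K + (-22363 - 18684)) = √(-1445 + (-22363 - 18684)) = √(-1445 - 41047) = √(-42492) = 2*I*√10623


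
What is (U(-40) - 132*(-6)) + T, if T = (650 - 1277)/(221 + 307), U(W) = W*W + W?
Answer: 37613/16 ≈ 2350.8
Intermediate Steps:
U(W) = W + W**2 (U(W) = W**2 + W = W + W**2)
T = -19/16 (T = -627/528 = -627*1/528 = -19/16 ≈ -1.1875)
(U(-40) - 132*(-6)) + T = (-40*(1 - 40) - 132*(-6)) - 19/16 = (-40*(-39) + 792) - 19/16 = (1560 + 792) - 19/16 = 2352 - 19/16 = 37613/16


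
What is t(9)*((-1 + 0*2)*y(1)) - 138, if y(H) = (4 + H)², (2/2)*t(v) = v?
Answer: -363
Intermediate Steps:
t(v) = v
t(9)*((-1 + 0*2)*y(1)) - 138 = 9*((-1 + 0*2)*(4 + 1)²) - 138 = 9*((-1 + 0)*5²) - 138 = 9*(-1*25) - 138 = 9*(-25) - 138 = -225 - 138 = -363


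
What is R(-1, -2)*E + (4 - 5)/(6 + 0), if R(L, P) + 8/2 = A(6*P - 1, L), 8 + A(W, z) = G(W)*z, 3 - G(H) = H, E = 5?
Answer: -841/6 ≈ -140.17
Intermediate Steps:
G(H) = 3 - H
A(W, z) = -8 + z*(3 - W) (A(W, z) = -8 + (3 - W)*z = -8 + z*(3 - W))
R(L, P) = -12 - L*(-4 + 6*P) (R(L, P) = -4 + (-8 - L*(-3 + (6*P - 1))) = -4 + (-8 - L*(-3 + (-1 + 6*P))) = -4 + (-8 - L*(-4 + 6*P)) = -12 - L*(-4 + 6*P))
R(-1, -2)*E + (4 - 5)/(6 + 0) = (-12 + 4*(-1) - 6*(-1)*(-2))*5 + (4 - 5)/(6 + 0) = (-12 - 4 - 12)*5 - 1/6 = -28*5 - 1*⅙ = -140 - ⅙ = -841/6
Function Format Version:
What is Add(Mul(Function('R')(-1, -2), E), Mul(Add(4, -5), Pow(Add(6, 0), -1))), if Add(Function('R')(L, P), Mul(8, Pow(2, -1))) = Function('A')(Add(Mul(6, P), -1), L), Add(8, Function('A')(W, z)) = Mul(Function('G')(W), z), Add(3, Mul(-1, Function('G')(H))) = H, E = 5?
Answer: Rational(-841, 6) ≈ -140.17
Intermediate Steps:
Function('G')(H) = Add(3, Mul(-1, H))
Function('A')(W, z) = Add(-8, Mul(z, Add(3, Mul(-1, W)))) (Function('A')(W, z) = Add(-8, Mul(Add(3, Mul(-1, W)), z)) = Add(-8, Mul(z, Add(3, Mul(-1, W)))))
Function('R')(L, P) = Add(-12, Mul(-1, L, Add(-4, Mul(6, P)))) (Function('R')(L, P) = Add(-4, Add(-8, Mul(-1, L, Add(-3, Add(Mul(6, P), -1))))) = Add(-4, Add(-8, Mul(-1, L, Add(-3, Add(-1, Mul(6, P)))))) = Add(-4, Add(-8, Mul(-1, L, Add(-4, Mul(6, P))))) = Add(-12, Mul(-1, L, Add(-4, Mul(6, P)))))
Add(Mul(Function('R')(-1, -2), E), Mul(Add(4, -5), Pow(Add(6, 0), -1))) = Add(Mul(Add(-12, Mul(4, -1), Mul(-6, -1, -2)), 5), Mul(Add(4, -5), Pow(Add(6, 0), -1))) = Add(Mul(Add(-12, -4, -12), 5), Mul(-1, Pow(6, -1))) = Add(Mul(-28, 5), Mul(-1, Rational(1, 6))) = Add(-140, Rational(-1, 6)) = Rational(-841, 6)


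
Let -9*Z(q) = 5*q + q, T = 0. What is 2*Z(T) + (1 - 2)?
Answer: -1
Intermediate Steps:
Z(q) = -2*q/3 (Z(q) = -(5*q + q)/9 = -2*q/3)
2*Z(T) + (1 - 2) = 2*(-2/3*0) + (1 - 2) = 2*0 - 1 = 0 - 1 = -1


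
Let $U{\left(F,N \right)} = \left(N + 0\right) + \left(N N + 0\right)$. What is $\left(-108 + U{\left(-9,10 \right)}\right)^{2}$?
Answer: $4$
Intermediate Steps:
$U{\left(F,N \right)} = N + N^{2}$ ($U{\left(F,N \right)} = N + \left(N^{2} + 0\right) = N + N^{2}$)
$\left(-108 + U{\left(-9,10 \right)}\right)^{2} = \left(-108 + 10 \left(1 + 10\right)\right)^{2} = \left(-108 + 10 \cdot 11\right)^{2} = \left(-108 + 110\right)^{2} = 2^{2} = 4$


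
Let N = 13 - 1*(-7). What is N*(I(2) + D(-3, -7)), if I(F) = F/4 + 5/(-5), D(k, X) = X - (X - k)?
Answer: -70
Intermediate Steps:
N = 20 (N = 13 + 7 = 20)
D(k, X) = k (D(k, X) = X + (k - X) = k)
I(F) = -1 + F/4 (I(F) = F*(1/4) + 5*(-1/5) = F/4 - 1 = -1 + F/4)
N*(I(2) + D(-3, -7)) = 20*((-1 + (1/4)*2) - 3) = 20*((-1 + 1/2) - 3) = 20*(-1/2 - 3) = 20*(-7/2) = -70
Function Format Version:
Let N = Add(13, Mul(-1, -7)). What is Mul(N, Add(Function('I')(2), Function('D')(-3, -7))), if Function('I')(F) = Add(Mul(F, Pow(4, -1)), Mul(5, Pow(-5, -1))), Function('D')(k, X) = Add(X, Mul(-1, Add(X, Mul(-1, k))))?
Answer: -70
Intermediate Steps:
N = 20 (N = Add(13, 7) = 20)
Function('D')(k, X) = k (Function('D')(k, X) = Add(X, Add(k, Mul(-1, X))) = k)
Function('I')(F) = Add(-1, Mul(Rational(1, 4), F)) (Function('I')(F) = Add(Mul(F, Rational(1, 4)), Mul(5, Rational(-1, 5))) = Add(Mul(Rational(1, 4), F), -1) = Add(-1, Mul(Rational(1, 4), F)))
Mul(N, Add(Function('I')(2), Function('D')(-3, -7))) = Mul(20, Add(Add(-1, Mul(Rational(1, 4), 2)), -3)) = Mul(20, Add(Add(-1, Rational(1, 2)), -3)) = Mul(20, Add(Rational(-1, 2), -3)) = Mul(20, Rational(-7, 2)) = -70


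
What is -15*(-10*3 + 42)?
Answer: -180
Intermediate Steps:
-15*(-10*3 + 42) = -15*(-30 + 42) = -15*12 = -180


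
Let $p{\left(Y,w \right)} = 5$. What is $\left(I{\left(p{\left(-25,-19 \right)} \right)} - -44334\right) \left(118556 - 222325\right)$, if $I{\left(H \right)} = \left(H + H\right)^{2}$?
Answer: $-4610871746$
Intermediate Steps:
$I{\left(H \right)} = 4 H^{2}$ ($I{\left(H \right)} = \left(2 H\right)^{2} = 4 H^{2}$)
$\left(I{\left(p{\left(-25,-19 \right)} \right)} - -44334\right) \left(118556 - 222325\right) = \left(4 \cdot 5^{2} - -44334\right) \left(118556 - 222325\right) = \left(4 \cdot 25 + 44334\right) \left(-103769\right) = \left(100 + 44334\right) \left(-103769\right) = 44434 \left(-103769\right) = -4610871746$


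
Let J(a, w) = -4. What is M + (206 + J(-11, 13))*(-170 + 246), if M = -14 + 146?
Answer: 15484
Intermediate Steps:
M = 132
M + (206 + J(-11, 13))*(-170 + 246) = 132 + (206 - 4)*(-170 + 246) = 132 + 202*76 = 132 + 15352 = 15484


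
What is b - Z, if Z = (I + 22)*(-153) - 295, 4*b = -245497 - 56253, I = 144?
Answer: -99489/2 ≈ -49745.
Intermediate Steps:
b = -150875/2 (b = (-245497 - 56253)/4 = (1/4)*(-301750) = -150875/2 ≈ -75438.)
Z = -25693 (Z = (144 + 22)*(-153) - 295 = 166*(-153) - 295 = -25398 - 295 = -25693)
b - Z = -150875/2 - 1*(-25693) = -150875/2 + 25693 = -99489/2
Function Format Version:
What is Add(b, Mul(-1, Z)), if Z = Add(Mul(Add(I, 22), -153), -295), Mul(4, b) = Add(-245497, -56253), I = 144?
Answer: Rational(-99489, 2) ≈ -49745.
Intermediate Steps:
b = Rational(-150875, 2) (b = Mul(Rational(1, 4), Add(-245497, -56253)) = Mul(Rational(1, 4), -301750) = Rational(-150875, 2) ≈ -75438.)
Z = -25693 (Z = Add(Mul(Add(144, 22), -153), -295) = Add(Mul(166, -153), -295) = Add(-25398, -295) = -25693)
Add(b, Mul(-1, Z)) = Add(Rational(-150875, 2), Mul(-1, -25693)) = Add(Rational(-150875, 2), 25693) = Rational(-99489, 2)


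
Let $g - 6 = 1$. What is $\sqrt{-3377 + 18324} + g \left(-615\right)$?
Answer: $-4305 + \sqrt{14947} \approx -4182.7$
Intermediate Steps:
$g = 7$ ($g = 6 + 1 = 7$)
$\sqrt{-3377 + 18324} + g \left(-615\right) = \sqrt{-3377 + 18324} + 7 \left(-615\right) = \sqrt{14947} - 4305 = -4305 + \sqrt{14947}$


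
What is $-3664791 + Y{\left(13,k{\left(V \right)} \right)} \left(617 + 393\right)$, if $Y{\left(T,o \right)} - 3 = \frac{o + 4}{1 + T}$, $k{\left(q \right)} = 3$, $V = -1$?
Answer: $-3661256$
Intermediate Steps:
$Y{\left(T,o \right)} = 3 + \frac{4 + o}{1 + T}$ ($Y{\left(T,o \right)} = 3 + \frac{o + 4}{1 + T} = 3 + \frac{4 + o}{1 + T}$)
$-3664791 + Y{\left(13,k{\left(V \right)} \right)} \left(617 + 393\right) = -3664791 + \frac{7 + 3 + 3 \cdot 13}{1 + 13} \left(617 + 393\right) = -3664791 + \frac{7 + 3 + 39}{14} \cdot 1010 = -3664791 + \frac{1}{14} \cdot 49 \cdot 1010 = -3664791 + \frac{7}{2} \cdot 1010 = -3664791 + 3535 = -3661256$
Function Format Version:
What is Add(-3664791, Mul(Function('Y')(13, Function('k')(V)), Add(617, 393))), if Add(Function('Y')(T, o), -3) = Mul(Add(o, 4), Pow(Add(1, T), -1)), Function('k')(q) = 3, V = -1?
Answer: -3661256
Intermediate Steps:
Function('Y')(T, o) = Add(3, Mul(Pow(Add(1, T), -1), Add(4, o))) (Function('Y')(T, o) = Add(3, Mul(Add(o, 4), Pow(Add(1, T), -1))) = Add(3, Mul(Add(4, o), Pow(Add(1, T), -1))) = Add(3, Mul(Pow(Add(1, T), -1), Add(4, o))))
Add(-3664791, Mul(Function('Y')(13, Function('k')(V)), Add(617, 393))) = Add(-3664791, Mul(Mul(Pow(Add(1, 13), -1), Add(7, 3, Mul(3, 13))), Add(617, 393))) = Add(-3664791, Mul(Mul(Pow(14, -1), Add(7, 3, 39)), 1010)) = Add(-3664791, Mul(Mul(Rational(1, 14), 49), 1010)) = Add(-3664791, Mul(Rational(7, 2), 1010)) = Add(-3664791, 3535) = -3661256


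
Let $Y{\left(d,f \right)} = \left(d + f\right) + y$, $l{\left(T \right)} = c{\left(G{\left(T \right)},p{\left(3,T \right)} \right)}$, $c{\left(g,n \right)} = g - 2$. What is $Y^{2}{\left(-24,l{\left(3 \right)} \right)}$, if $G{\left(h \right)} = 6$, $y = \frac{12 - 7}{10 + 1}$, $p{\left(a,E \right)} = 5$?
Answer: $\frac{46225}{121} \approx 382.02$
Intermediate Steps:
$y = \frac{5}{11} \approx 0.45455$
$c{\left(g,n \right)} = -2 + g$ ($c{\left(g,n \right)} = g - 2 = -2 + g$)
$l{\left(T \right)} = 4$ ($l{\left(T \right)} = -2 + 6 = 4$)
$Y{\left(d,f \right)} = \frac{5}{11} + d + f$ ($Y{\left(d,f \right)} = \left(d + f\right) + \frac{5}{11} = \frac{5}{11} + d + f$)
$Y^{2}{\left(-24,l{\left(3 \right)} \right)} = \left(\frac{5}{11} - 24 + 4\right)^{2} = \left(- \frac{215}{11}\right)^{2} = \frac{46225}{121}$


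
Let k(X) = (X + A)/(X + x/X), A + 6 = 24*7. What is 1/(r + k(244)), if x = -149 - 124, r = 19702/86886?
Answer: 2574562509/4887437165 ≈ 0.52677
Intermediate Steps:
r = 9851/43443 (r = 19702*(1/86886) = 9851/43443 ≈ 0.22676)
x = -273
A = 162 (A = -6 + 24*7 = -6 + 168 = 162)
k(X) = (162 + X)/(X - 273/X) (k(X) = (X + 162)/(X - 273/X) = (162 + X)/(X - 273/X))
1/(r + k(244)) = 1/(9851/43443 + 244*(162 + 244)/(-273 + 244²)) = 1/(9851/43443 + 244*406/(-273 + 59536)) = 1/(9851/43443 + 244*406/59263) = 1/(9851/43443 + 244*(1/59263)*406) = 1/(9851/43443 + 99064/59263) = 1/(4887437165/2574562509) = 2574562509/4887437165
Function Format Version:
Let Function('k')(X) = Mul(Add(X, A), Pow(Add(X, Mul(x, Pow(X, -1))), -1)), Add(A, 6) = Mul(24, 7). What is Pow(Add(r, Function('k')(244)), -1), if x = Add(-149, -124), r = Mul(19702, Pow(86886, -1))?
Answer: Rational(2574562509, 4887437165) ≈ 0.52677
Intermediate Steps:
r = Rational(9851, 43443) (r = Mul(19702, Rational(1, 86886)) = Rational(9851, 43443) ≈ 0.22676)
x = -273
A = 162 (A = Add(-6, Mul(24, 7)) = Add(-6, 168) = 162)
Function('k')(X) = Mul(Pow(Add(X, Mul(-273, Pow(X, -1))), -1), Add(162, X)) (Function('k')(X) = Mul(Add(X, 162), Pow(Add(X, Mul(-273, Pow(X, -1))), -1)) = Mul(Add(162, X), Pow(Add(X, Mul(-273, Pow(X, -1))), -1)) = Mul(Pow(Add(X, Mul(-273, Pow(X, -1))), -1), Add(162, X)))
Pow(Add(r, Function('k')(244)), -1) = Pow(Add(Rational(9851, 43443), Mul(244, Pow(Add(-273, Pow(244, 2)), -1), Add(162, 244))), -1) = Pow(Add(Rational(9851, 43443), Mul(244, Pow(Add(-273, 59536), -1), 406)), -1) = Pow(Add(Rational(9851, 43443), Mul(244, Pow(59263, -1), 406)), -1) = Pow(Add(Rational(9851, 43443), Mul(244, Rational(1, 59263), 406)), -1) = Pow(Add(Rational(9851, 43443), Rational(99064, 59263)), -1) = Pow(Rational(4887437165, 2574562509), -1) = Rational(2574562509, 4887437165)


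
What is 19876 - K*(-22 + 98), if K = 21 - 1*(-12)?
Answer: 17368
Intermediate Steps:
K = 33 (K = 21 + 12 = 33)
19876 - K*(-22 + 98) = 19876 - 33*(-22 + 98) = 19876 - 33*76 = 19876 - 1*2508 = 19876 - 2508 = 17368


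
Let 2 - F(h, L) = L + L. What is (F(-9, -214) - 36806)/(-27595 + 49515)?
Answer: -4547/2740 ≈ -1.6595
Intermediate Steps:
F(h, L) = 2 - 2*L (F(h, L) = 2 - (L + L) = 2 - 2*L)
(F(-9, -214) - 36806)/(-27595 + 49515) = ((2 - 2*(-214)) - 36806)/(-27595 + 49515) = ((2 + 428) - 36806)/21920 = (430 - 36806)*(1/21920) = -36376*1/21920 = -4547/2740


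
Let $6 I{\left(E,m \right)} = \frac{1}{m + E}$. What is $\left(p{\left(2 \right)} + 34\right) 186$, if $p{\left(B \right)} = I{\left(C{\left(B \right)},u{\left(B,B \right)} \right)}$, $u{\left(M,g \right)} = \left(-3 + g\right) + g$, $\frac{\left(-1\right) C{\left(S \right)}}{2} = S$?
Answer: $\frac{18941}{3} \approx 6313.7$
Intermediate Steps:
$C{\left(S \right)} = - 2 S$
$u{\left(M,g \right)} = -3 + 2 g$
$I{\left(E,m \right)} = \frac{1}{6 \left(E + m\right)}$ ($I{\left(E,m \right)} = \frac{1}{6 \left(m + E\right)} = \frac{1}{6 \left(E + m\right)}$)
$p{\left(B \right)} = - \frac{1}{18}$ ($p{\left(B \right)} = \frac{1}{6 \left(- 2 B + \left(-3 + 2 B\right)\right)} = \frac{1}{6 \left(-3\right)} = \frac{1}{6} \left(- \frac{1}{3}\right) = - \frac{1}{18}$)
$\left(p{\left(2 \right)} + 34\right) 186 = \left(- \frac{1}{18} + 34\right) 186 = \frac{611}{18} \cdot 186 = \frac{18941}{3}$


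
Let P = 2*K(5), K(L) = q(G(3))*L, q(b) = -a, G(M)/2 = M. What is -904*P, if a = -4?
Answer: -36160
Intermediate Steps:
G(M) = 2*M
q(b) = 4 (q(b) = -1*(-4) = 4)
K(L) = 4*L
P = 40 (P = 2*(4*5) = 2*20 = 40)
-904*P = -904*40 = -36160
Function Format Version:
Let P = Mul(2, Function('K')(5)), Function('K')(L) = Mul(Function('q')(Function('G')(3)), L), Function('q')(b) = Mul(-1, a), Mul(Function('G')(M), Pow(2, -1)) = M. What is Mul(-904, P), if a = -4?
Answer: -36160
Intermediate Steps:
Function('G')(M) = Mul(2, M)
Function('q')(b) = 4 (Function('q')(b) = Mul(-1, -4) = 4)
Function('K')(L) = Mul(4, L)
P = 40 (P = Mul(2, Mul(4, 5)) = Mul(2, 20) = 40)
Mul(-904, P) = Mul(-904, 40) = -36160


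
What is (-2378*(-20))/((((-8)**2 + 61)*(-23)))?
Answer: -9512/575 ≈ -16.543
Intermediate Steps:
(-2378*(-20))/((((-8)**2 + 61)*(-23))) = 47560/(((64 + 61)*(-23))) = 47560/((125*(-23))) = 47560/(-2875) = 47560*(-1/2875) = -9512/575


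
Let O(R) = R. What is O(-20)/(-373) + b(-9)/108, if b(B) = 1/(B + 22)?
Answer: 28453/523692 ≈ 0.054332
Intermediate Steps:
b(B) = 1/(22 + B)
O(-20)/(-373) + b(-9)/108 = -20/(-373) + 1/((22 - 9)*108) = -20*(-1/373) + (1/108)/13 = 20/373 + (1/13)*(1/108) = 20/373 + 1/1404 = 28453/523692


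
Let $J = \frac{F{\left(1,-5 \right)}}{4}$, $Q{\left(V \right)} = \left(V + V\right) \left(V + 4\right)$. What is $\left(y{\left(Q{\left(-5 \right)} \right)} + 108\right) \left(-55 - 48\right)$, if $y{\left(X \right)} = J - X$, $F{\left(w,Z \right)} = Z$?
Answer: $- \frac{39861}{4} \approx -9965.3$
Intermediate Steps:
$Q{\left(V \right)} = 2 V \left(4 + V\right)$
$J = - \frac{5}{4} \approx -1.25$
$y{\left(X \right)} = - \frac{5}{4} - X$
$\left(y{\left(Q{\left(-5 \right)} \right)} + 108\right) \left(-55 - 48\right) = \left(\left(- \frac{5}{4} - 2 \left(-5\right) \left(4 - 5\right)\right) + 108\right) \left(-55 - 48\right) = \left(\left(- \frac{5}{4} - 2 \left(-5\right) \left(-1\right)\right) + 108\right) \left(-103\right) = \left(\left(- \frac{5}{4} - 10\right) + 108\right) \left(-103\right) = \left(- \frac{45}{4} + 108\right) \left(-103\right) = \frac{387}{4} \left(-103\right) = - \frac{39861}{4}$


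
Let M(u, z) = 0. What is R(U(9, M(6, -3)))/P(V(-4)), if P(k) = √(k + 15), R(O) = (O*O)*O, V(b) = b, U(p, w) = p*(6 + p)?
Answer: 2460375*√11/11 ≈ 7.4183e+5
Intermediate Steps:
R(O) = O³ (R(O) = O²*O = O³)
P(k) = √(15 + k)
R(U(9, M(6, -3)))/P(V(-4)) = (9*(6 + 9))³/(√(15 - 4)) = (9*15)³/(√11) = 135³*(√11/11) = 2460375*(√11/11) = 2460375*√11/11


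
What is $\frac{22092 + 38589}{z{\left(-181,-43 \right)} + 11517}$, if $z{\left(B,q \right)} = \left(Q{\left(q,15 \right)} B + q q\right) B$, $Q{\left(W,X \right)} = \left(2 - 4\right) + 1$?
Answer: $- \frac{60681}{355913} \approx -0.17049$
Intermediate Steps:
$Q{\left(W,X \right)} = -1$ ($Q{\left(W,X \right)} = -2 + 1 = -1$)
$z{\left(B,q \right)} = B \left(q^{2} - B\right)$ ($z{\left(B,q \right)} = \left(- B + q q\right) B = \left(- B + q^{2}\right) B = \left(q^{2} - B\right) B = B \left(q^{2} - B\right)$)
$\frac{22092 + 38589}{z{\left(-181,-43 \right)} + 11517} = \frac{22092 + 38589}{- 181 \left(\left(-43\right)^{2} - -181\right) + 11517} = \frac{60681}{- 181 \left(1849 + 181\right) + 11517} = \frac{60681}{\left(-181\right) 2030 + 11517} = \frac{60681}{-367430 + 11517} = \frac{60681}{-355913} = 60681 \left(- \frac{1}{355913}\right) = - \frac{60681}{355913}$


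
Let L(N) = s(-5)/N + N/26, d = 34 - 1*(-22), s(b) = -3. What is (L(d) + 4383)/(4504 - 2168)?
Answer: 3192353/1700608 ≈ 1.8772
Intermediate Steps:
d = 56 (d = 34 + 22 = 56)
L(N) = -3/N + N/26
(L(d) + 4383)/(4504 - 2168) = ((-3/56 + (1/26)*56) + 4383)/(4504 - 2168) = ((-3*1/56 + 28/13) + 4383)/2336 = ((-3/56 + 28/13) + 4383)*(1/2336) = (1529/728 + 4383)*(1/2336) = (3192353/728)*(1/2336) = 3192353/1700608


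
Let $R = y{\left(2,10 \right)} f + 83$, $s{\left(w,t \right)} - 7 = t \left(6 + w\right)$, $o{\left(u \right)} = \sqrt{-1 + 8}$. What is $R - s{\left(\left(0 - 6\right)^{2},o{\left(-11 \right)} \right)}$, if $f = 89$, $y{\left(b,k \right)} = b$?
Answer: $254 - 42 \sqrt{7} \approx 142.88$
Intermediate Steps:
$o{\left(u \right)} = \sqrt{7}$
$s{\left(w,t \right)} = 7 + t \left(6 + w\right)$
$R = 261$ ($R = 2 \cdot 89 + 83 = 178 + 83 = 261$)
$R - s{\left(\left(0 - 6\right)^{2},o{\left(-11 \right)} \right)} = 261 - \left(7 + 6 \sqrt{7} + \sqrt{7} \left(0 - 6\right)^{2}\right) = 261 - \left(7 + 6 \sqrt{7} + \sqrt{7} \left(-6\right)^{2}\right) = 261 - \left(7 + 6 \sqrt{7} + \sqrt{7} \cdot 36\right) = 261 - \left(7 + 6 \sqrt{7} + 36 \sqrt{7}\right) = 261 - \left(7 + 42 \sqrt{7}\right) = 254 - 42 \sqrt{7}$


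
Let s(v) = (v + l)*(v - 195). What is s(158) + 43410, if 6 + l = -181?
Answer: 44483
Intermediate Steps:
l = -187 (l = -6 - 181 = -187)
s(v) = (-195 + v)*(-187 + v) (s(v) = (v - 187)*(v - 195) = (-187 + v)*(-195 + v) = (-195 + v)*(-187 + v))
s(158) + 43410 = (36465 + 158**2 - 382*158) + 43410 = (36465 + 24964 - 60356) + 43410 = 1073 + 43410 = 44483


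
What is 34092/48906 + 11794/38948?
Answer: 4069685/4070066 ≈ 0.99991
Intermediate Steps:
34092/48906 + 11794/38948 = 34092*(1/48906) + 11794*(1/38948) = 1894/2717 + 5897/19474 = 4069685/4070066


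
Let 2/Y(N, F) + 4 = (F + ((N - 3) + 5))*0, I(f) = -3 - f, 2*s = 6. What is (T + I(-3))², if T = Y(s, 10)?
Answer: ¼ ≈ 0.25000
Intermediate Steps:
s = 3 (s = (½)*6 = 3)
Y(N, F) = -½ (Y(N, F) = 2/(-4 + (F + ((N - 3) + 5))*0) = 2/(-4 + (F + ((-3 + N) + 5))*0) = 2/(-4 + (F + (2 + N))*0) = 2/(-4 + (2 + F + N)*0) = 2/(-4 + 0) = 2/(-4) = 2*(-¼) = -½)
T = -½ ≈ -0.50000
(T + I(-3))² = (-½ + (-3 - 1*(-3)))² = (-½ + (-3 + 3))² = (-½ + 0)² = (-½)² = ¼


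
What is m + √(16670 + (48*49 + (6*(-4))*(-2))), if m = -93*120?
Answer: -11160 + √19070 ≈ -11022.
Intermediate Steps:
m = -11160
m + √(16670 + (48*49 + (6*(-4))*(-2))) = -11160 + √(16670 + (48*49 + (6*(-4))*(-2))) = -11160 + √(16670 + (2352 - 24*(-2))) = -11160 + √(16670 + (2352 + 48)) = -11160 + √(16670 + 2400) = -11160 + √19070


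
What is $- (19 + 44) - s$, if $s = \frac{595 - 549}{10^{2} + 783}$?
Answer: $- \frac{55675}{883} \approx -63.052$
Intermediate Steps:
$s = \frac{46}{883}$ ($s = \frac{46}{100 + 783} = \frac{46}{883} \approx 0.052095$)
$- (19 + 44) - s = - (19 + 44) - \frac{46}{883} = \left(-1\right) 63 - \frac{46}{883} = -63 - \frac{46}{883} = - \frac{55675}{883}$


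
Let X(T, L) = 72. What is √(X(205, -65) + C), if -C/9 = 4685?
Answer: 3*I*√4677 ≈ 205.17*I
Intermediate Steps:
C = -42165 (C = -9*4685 = -42165)
√(X(205, -65) + C) = √(72 - 42165) = √(-42093) = 3*I*√4677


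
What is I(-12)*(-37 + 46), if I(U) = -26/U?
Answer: 39/2 ≈ 19.500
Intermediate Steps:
I(-12)*(-37 + 46) = (-26/(-12))*(-37 + 46) = -26*(-1/12)*9 = (13/6)*9 = 39/2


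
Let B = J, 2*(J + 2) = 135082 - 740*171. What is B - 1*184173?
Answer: -179904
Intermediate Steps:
J = 4269 (J = -2 + (135082 - 740*171)/2 = -2 + (135082 - 126540)/2 = -2 + (1/2)*8542 = -2 + 4271 = 4269)
B = 4269
B - 1*184173 = 4269 - 1*184173 = 4269 - 184173 = -179904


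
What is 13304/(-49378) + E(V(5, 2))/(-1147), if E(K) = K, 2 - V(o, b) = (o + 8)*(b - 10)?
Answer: -10246878/28318283 ≈ -0.36185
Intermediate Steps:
V(o, b) = 2 - (-10 + b)*(8 + o) (V(o, b) = 2 - (o + 8)*(b - 10) = 2 - (8 + o)*(-10 + b) = 2 - (-10 + b)*(8 + o))
13304/(-49378) + E(V(5, 2))/(-1147) = 13304/(-49378) + (82 - 8*2 + 10*5 - 1*2*5)/(-1147) = 13304*(-1/49378) + (82 - 16 + 50 - 10)*(-1/1147) = -6652/24689 + 106*(-1/1147) = -6652/24689 - 106/1147 = -10246878/28318283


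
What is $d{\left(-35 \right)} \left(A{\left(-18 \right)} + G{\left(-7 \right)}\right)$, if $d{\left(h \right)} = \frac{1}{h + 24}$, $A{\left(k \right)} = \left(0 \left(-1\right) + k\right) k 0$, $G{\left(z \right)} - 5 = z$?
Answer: $\frac{2}{11} \approx 0.18182$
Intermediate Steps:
$G{\left(z \right)} = 5 + z$
$A{\left(k \right)} = 0$ ($A{\left(k \right)} = \left(0 + k\right) k 0 = k k 0 = k^{2} \cdot 0 = 0$)
$d{\left(h \right)} = \frac{1}{24 + h}$
$d{\left(-35 \right)} \left(A{\left(-18 \right)} + G{\left(-7 \right)}\right) = \frac{0 + \left(5 - 7\right)}{24 - 35} = \frac{0 - 2}{-11} = \left(- \frac{1}{11}\right) \left(-2\right) = \frac{2}{11}$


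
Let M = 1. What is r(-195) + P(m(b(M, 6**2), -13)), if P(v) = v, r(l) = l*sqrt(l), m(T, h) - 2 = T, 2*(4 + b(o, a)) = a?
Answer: 16 - 195*I*sqrt(195) ≈ 16.0 - 2723.0*I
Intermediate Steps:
b(o, a) = -4 + a/2
m(T, h) = 2 + T
r(l) = l**(3/2)
r(-195) + P(m(b(M, 6**2), -13)) = (-195)**(3/2) + (2 + (-4 + (1/2)*6**2)) = -195*I*sqrt(195) + (2 + (-4 + (1/2)*36)) = -195*I*sqrt(195) + (2 + (-4 + 18)) = -195*I*sqrt(195) + (2 + 14) = -195*I*sqrt(195) + 16 = 16 - 195*I*sqrt(195)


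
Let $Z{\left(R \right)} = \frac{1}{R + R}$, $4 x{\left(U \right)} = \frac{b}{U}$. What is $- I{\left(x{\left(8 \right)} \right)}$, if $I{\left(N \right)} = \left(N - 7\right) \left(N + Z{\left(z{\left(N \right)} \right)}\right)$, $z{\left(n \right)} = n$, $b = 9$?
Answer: $\frac{127495}{9216} \approx 13.834$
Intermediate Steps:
$x{\left(U \right)} = \frac{9}{4 U}$ ($x{\left(U \right)} = \frac{9 \frac{1}{U}}{4} = \frac{9}{4 U}$)
$Z{\left(R \right)} = \frac{1}{2 R}$
$I{\left(N \right)} = \left(-7 + N\right) \left(N + \frac{1}{2 N}\right)$ ($I{\left(N \right)} = \left(N - 7\right) \left(N + \frac{1}{2 N}\right) = \left(-7 + N\right) \left(N + \frac{1}{2 N}\right)$)
$- I{\left(x{\left(8 \right)} \right)} = - (\frac{1}{2} + \left(\frac{9}{4 \cdot 8}\right)^{2} - 7 \frac{9}{4 \cdot 8} - \frac{7}{2 \frac{9}{4 \cdot 8}}) = - (\frac{1}{2} + \left(\frac{9}{4} \cdot \frac{1}{8}\right)^{2} - 7 \cdot \frac{9}{4} \cdot \frac{1}{8} - \frac{7}{2 \cdot \frac{9}{4} \cdot \frac{1}{8}}) = - (\frac{1}{2} + \left(\frac{9}{32}\right)^{2} - \frac{63}{32} - \frac{7}{2 \cdot \frac{9}{32}}) = - (\frac{1}{2} + \frac{81}{1024} - \frac{63}{32} - \frac{112}{9}) = \left(-1\right) \left(- \frac{127495}{9216}\right) = \frac{127495}{9216}$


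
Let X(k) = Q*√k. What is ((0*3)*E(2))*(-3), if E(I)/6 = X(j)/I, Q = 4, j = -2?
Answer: 0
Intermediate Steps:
X(k) = 4*√k
E(I) = 24*I*√2/I (E(I) = 6*((4*√(-2))/I) = 6*((4*(I*√2))/I) = 6*((4*I*√2)/I) = 6*(4*I*√2/I) = 24*I*√2/I)
((0*3)*E(2))*(-3) = ((0*3)*(24*I*√2/2))*(-3) = (0*(24*I*√2*(½)))*(-3) = (0*(12*I*√2))*(-3) = 0*(-3) = 0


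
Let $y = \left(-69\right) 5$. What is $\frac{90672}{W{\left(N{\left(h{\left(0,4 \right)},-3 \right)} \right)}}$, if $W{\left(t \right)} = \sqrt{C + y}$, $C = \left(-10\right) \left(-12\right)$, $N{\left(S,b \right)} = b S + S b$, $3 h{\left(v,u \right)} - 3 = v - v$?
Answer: $- \frac{30224 i}{5} \approx - 6044.8 i$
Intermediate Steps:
$h{\left(v,u \right)} = 1$ ($h{\left(v,u \right)} = 1 + \frac{v - v}{3} = 1 + \frac{1}{3} \cdot 0 = 1 + 0 = 1$)
$N{\left(S,b \right)} = 2 S b$ ($N{\left(S,b \right)} = S b + S b = 2 S b$)
$C = 120$
$y = -345$
$W{\left(t \right)} = 15 i$ ($W{\left(t \right)} = \sqrt{120 - 345} = \sqrt{-225} = 15 i$)
$\frac{90672}{W{\left(N{\left(h{\left(0,4 \right)},-3 \right)} \right)}} = \frac{90672}{15 i} = 90672 \left(- \frac{i}{15}\right) = - \frac{30224 i}{5}$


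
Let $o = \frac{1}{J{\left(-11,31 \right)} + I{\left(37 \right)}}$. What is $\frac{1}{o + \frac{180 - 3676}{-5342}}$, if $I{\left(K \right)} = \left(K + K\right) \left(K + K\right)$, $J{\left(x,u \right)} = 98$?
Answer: $\frac{14888154}{9746023} \approx 1.5276$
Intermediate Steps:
$I{\left(K \right)} = 4 K^{2}$ ($I{\left(K \right)} = 2 K 2 K = 4 K^{2}$)
$o = \frac{1}{5574}$ ($o = \frac{1}{98 + 4 \cdot 37^{2}} = \frac{1}{98 + 4 \cdot 1369} = \frac{1}{98 + 5476} = \frac{1}{5574} \approx 0.0001794$)
$\frac{1}{o + \frac{180 - 3676}{-5342}} = \frac{1}{\frac{1}{5574} + \frac{180 - 3676}{-5342}} = \frac{1}{\frac{1}{5574} - - \frac{1748}{2671}} = \frac{1}{\frac{1}{5574} + \frac{1748}{2671}} = \frac{1}{\frac{9746023}{14888154}} = \frac{14888154}{9746023}$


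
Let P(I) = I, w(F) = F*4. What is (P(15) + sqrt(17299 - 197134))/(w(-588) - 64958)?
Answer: -3/13462 - I*sqrt(179835)/67310 ≈ -0.00022285 - 0.0063002*I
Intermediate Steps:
w(F) = 4*F
(P(15) + sqrt(17299 - 197134))/(w(-588) - 64958) = (15 + sqrt(17299 - 197134))/(4*(-588) - 64958) = (15 + sqrt(-179835))/(-2352 - 64958) = (15 + I*sqrt(179835))/(-67310) = (15 + I*sqrt(179835))*(-1/67310) = -3/13462 - I*sqrt(179835)/67310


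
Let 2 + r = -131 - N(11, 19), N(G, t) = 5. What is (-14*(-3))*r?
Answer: -5796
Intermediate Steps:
r = -138 (r = -2 + (-131 - 1*5) = -2 + (-131 - 5) = -2 - 136 = -138)
(-14*(-3))*r = -14*(-3)*(-138) = 42*(-138) = -5796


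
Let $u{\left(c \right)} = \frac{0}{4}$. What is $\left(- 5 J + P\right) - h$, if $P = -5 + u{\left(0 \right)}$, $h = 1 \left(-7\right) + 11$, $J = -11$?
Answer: $46$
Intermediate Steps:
$u{\left(c \right)} = 0$ ($u{\left(c \right)} = 0 \cdot \frac{1}{4} = 0$)
$h = 4$ ($h = -7 + 11 = 4$)
$P = -5$ ($P = -5 + 0 = -5$)
$\left(- 5 J + P\right) - h = \left(\left(-5\right) \left(-11\right) - 5\right) - 4 = \left(55 - 5\right) - 4 = 50 - 4 = 46$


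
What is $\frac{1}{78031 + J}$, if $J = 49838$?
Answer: $\frac{1}{127869} \approx 7.8205 \cdot 10^{-6}$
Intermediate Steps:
$\frac{1}{78031 + J} = \frac{1}{78031 + 49838} = \frac{1}{127869}$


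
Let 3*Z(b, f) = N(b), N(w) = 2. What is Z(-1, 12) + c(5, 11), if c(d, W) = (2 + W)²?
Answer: 509/3 ≈ 169.67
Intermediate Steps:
Z(b, f) = ⅔ (Z(b, f) = (⅓)*2 = ⅔)
Z(-1, 12) + c(5, 11) = ⅔ + (2 + 11)² = ⅔ + 13² = ⅔ + 169 = 509/3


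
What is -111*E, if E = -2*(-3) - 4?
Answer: -222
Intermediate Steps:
E = 2 (E = 6 - 4 = 2)
-111*E = -111*2 = -222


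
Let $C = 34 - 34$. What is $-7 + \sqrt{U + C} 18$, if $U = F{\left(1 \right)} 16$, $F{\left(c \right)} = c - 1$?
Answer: $-7$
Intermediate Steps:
$C = 0$
$F{\left(c \right)} = -1 + c$ ($F{\left(c \right)} = c - 1 = -1 + c$)
$U = 0$ ($U = \left(-1 + 1\right) 16 = 0 \cdot 16 = 0$)
$-7 + \sqrt{U + C} 18 = -7 + \sqrt{0 + 0} \cdot 18 = -7 + \sqrt{0} \cdot 18 = -7 + 0 \cdot 18 = -7 + 0 = -7$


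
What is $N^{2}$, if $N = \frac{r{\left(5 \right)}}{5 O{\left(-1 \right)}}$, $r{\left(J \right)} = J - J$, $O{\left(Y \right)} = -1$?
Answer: $0$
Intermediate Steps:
$r{\left(J \right)} = 0$
$N = 0$ ($N = \frac{0}{5 \left(-1\right)} = \frac{0}{-5} = 0 \left(- \frac{1}{5}\right) = 0$)
$N^{2} = 0^{2} = 0$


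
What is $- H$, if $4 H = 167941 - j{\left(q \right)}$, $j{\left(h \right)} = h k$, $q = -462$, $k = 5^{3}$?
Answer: $- \frac{225691}{4} \approx -56423.0$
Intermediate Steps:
$k = 125$
$j{\left(h \right)} = 125 h$ ($j{\left(h \right)} = h 125 = 125 h$)
$H = \frac{225691}{4}$ ($H = \frac{167941 - 125 \left(-462\right)}{4} = \frac{167941 - -57750}{4} = \frac{167941 + 57750}{4} = \frac{1}{4} \cdot 225691 = \frac{225691}{4} \approx 56423.0$)
$- H = \left(-1\right) \frac{225691}{4} = - \frac{225691}{4}$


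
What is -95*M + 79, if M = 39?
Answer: -3626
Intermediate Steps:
-95*M + 79 = -95*39 + 79 = -3705 + 79 = -3626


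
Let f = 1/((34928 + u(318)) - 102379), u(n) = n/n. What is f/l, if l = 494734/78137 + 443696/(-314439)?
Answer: -24569320143/8154340087001300 ≈ -3.0130e-6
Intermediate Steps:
u(n) = 1
l = 120894589874/24569320143 (l = 494734*(1/78137) + 443696*(-1/314439) = 494734/78137 - 443696/314439 = 120894589874/24569320143 ≈ 4.9205)
f = -1/67450 (f = 1/((34928 + 1) - 102379) = 1/(34929 - 102379) = 1/(-67450) = -1/67450 ≈ -1.4826e-5)
f/l = -1/(67450*120894589874/24569320143) = -1/67450*24569320143/120894589874 = -24569320143/8154340087001300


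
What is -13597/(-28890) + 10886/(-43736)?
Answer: 70045463/315883260 ≈ 0.22174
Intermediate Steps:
-13597/(-28890) + 10886/(-43736) = -13597*(-1/28890) + 10886*(-1/43736) = 13597/28890 - 5443/21868 = 70045463/315883260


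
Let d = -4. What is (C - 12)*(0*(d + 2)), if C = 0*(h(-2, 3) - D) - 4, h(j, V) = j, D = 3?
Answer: 0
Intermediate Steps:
C = -4 (C = 0*(-2 - 1*3) - 4 = 0*(-2 - 3) - 4 = 0*(-5) - 4 = 0 - 4 = -4)
(C - 12)*(0*(d + 2)) = (-4 - 12)*(0*(-4 + 2)) = -0*(-2) = -16*0 = 0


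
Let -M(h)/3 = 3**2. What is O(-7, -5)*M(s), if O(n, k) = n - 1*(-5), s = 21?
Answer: 54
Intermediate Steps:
O(n, k) = 5 + n (O(n, k) = n + 5 = 5 + n)
M(h) = -27 (M(h) = -3*3**2 = -3*9 = -27)
O(-7, -5)*M(s) = (5 - 7)*(-27) = -2*(-27) = 54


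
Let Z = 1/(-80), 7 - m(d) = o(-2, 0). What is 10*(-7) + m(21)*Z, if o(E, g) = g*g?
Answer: -5607/80 ≈ -70.088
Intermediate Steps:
o(E, g) = g²
m(d) = 7 (m(d) = 7 - 1*0² = 7 - 1*0 = 7 + 0 = 7)
Z = -1/80 ≈ -0.012500
10*(-7) + m(21)*Z = 10*(-7) + 7*(-1/80) = -70 - 7/80 = -5607/80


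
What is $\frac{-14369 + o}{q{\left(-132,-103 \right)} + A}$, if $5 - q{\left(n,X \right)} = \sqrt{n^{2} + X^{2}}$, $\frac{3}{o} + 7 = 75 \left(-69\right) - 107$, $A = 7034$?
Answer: $- \frac{44578951343}{21825714336} - \frac{107663329 \sqrt{97}}{21825714336} \approx -2.0911$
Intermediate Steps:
$o = - \frac{1}{1763}$ ($o = \frac{3}{-7 + \left(75 \left(-69\right) - 107\right)} = \frac{3}{-7 - 5282} = \frac{3}{-5289} = 3 \left(- \frac{1}{5289}\right) = - \frac{1}{1763} \approx -0.00056721$)
$q{\left(n,X \right)} = 5 - \sqrt{X^{2} + n^{2}}$ ($q{\left(n,X \right)} = 5 - \sqrt{n^{2} + X^{2}} = 5 - \sqrt{X^{2} + n^{2}}$)
$\frac{-14369 + o}{q{\left(-132,-103 \right)} + A} = \frac{-14369 - \frac{1}{1763}}{\left(5 - \sqrt{\left(-103\right)^{2} + \left(-132\right)^{2}}\right) + 7034} = - \frac{25332548}{1763 \left(\left(5 - \sqrt{10609 + 17424}\right) + 7034\right)} = - \frac{25332548}{1763 \left(\left(5 - \sqrt{28033}\right) + 7034\right)} = - \frac{25332548}{1763 \left(\left(5 - 17 \sqrt{97}\right) + 7034\right)} = - \frac{25332548}{1763 \left(7039 - 17 \sqrt{97}\right)}$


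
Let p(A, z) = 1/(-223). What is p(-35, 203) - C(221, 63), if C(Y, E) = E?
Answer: -14050/223 ≈ -63.004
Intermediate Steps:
p(A, z) = -1/223
p(-35, 203) - C(221, 63) = -1/223 - 1*63 = -1/223 - 63 = -14050/223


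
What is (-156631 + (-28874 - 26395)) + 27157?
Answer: -184743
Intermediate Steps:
(-156631 + (-28874 - 26395)) + 27157 = (-156631 - 55269) + 27157 = -211900 + 27157 = -184743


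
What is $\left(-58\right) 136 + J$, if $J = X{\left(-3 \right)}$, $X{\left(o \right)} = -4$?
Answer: $-7892$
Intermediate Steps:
$J = -4$
$\left(-58\right) 136 + J = \left(-58\right) 136 - 4 = -7888 - 4 = -7892$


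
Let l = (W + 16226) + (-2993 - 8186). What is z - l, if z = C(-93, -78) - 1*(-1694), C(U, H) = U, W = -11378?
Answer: 7932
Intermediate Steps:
z = 1601 (z = -93 - 1*(-1694) = -93 + 1694 = 1601)
l = -6331 (l = (-11378 + 16226) + (-2993 - 8186) = 4848 - 11179 = -6331)
z - l = 1601 - 1*(-6331) = 1601 + 6331 = 7932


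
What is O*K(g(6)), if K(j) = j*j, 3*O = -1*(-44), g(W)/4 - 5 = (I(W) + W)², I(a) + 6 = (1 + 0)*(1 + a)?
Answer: 684288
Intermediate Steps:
I(a) = -5 + a (I(a) = -6 + (1 + 0)*(1 + a) = -6 + 1*(1 + a) = -6 + (1 + a) = -5 + a)
g(W) = 20 + 4*(-5 + 2*W)² (g(W) = 20 + 4*((-5 + W) + W)² = 20 + 4*(-5 + 2*W)²)
O = 44/3 (O = (-1*(-44))/3 = (⅓)*44 = 44/3 ≈ 14.667)
K(j) = j²
O*K(g(6)) = 44*(20 + 4*(-5 + 2*6)²)²/3 = 44*(20 + 4*(-5 + 12)²)²/3 = 44*(20 + 4*7²)²/3 = 44*(20 + 4*49)²/3 = 44*(20 + 196)²/3 = (44/3)*216² = (44/3)*46656 = 684288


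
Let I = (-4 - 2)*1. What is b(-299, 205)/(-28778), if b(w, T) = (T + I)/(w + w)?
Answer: 199/17209244 ≈ 1.1564e-5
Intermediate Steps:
I = -6 (I = -6*1 = -6)
b(w, T) = (-6 + T)/(2*w) (b(w, T) = (T - 6)/(w + w) = (-6 + T)/((2*w)) = (-6 + T)*(1/(2*w)) = (-6 + T)/(2*w))
b(-299, 205)/(-28778) = ((½)*(-6 + 205)/(-299))/(-28778) = ((½)*(-1/299)*199)*(-1/28778) = -199/598*(-1/28778) = 199/17209244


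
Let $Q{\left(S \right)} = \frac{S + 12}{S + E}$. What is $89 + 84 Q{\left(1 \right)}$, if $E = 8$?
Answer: $\frac{631}{3} \approx 210.33$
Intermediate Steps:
$Q{\left(S \right)} = \frac{12 + S}{8 + S}$ ($Q{\left(S \right)} = \frac{S + 12}{S + 8} = \frac{12 + S}{8 + S}$)
$89 + 84 Q{\left(1 \right)} = 89 + 84 \frac{12 + 1}{8 + 1} = 89 + 84 \cdot \frac{1}{9} \cdot 13 = 89 + 84 \cdot \frac{13}{9} = 89 + \frac{364}{3} = \frac{631}{3}$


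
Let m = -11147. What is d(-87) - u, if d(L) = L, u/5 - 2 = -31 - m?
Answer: -55677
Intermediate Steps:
u = 55590 (u = 10 + 5*(-31 - 1*(-11147)) = 10 + 5*(-31 + 11147) = 10 + 5*11116 = 10 + 55580 = 55590)
d(-87) - u = -87 - 1*55590 = -87 - 55590 = -55677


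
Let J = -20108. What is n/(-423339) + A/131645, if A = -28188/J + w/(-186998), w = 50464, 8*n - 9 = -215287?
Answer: 2635987681645337/41463241293469380 ≈ 0.063574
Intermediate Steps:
n = -107639/4 (n = 9/8 + (1/8)*(-215287) = 9/8 - 215287/8 = -107639/4 ≈ -26910.)
A = 28002431/24737867 (A = -28188/(-20108) + 50464/(-186998) = -28188*(-1/20108) + 50464*(-1/186998) = 7047/5027 - 1328/4921 = 28002431/24737867 ≈ 1.1320)
n/(-423339) + A/131645 = -107639/4/(-423339) + (28002431/24737867)/131645 = -107639/4*(-1/423339) + (28002431/24737867)*(1/131645) = 15377/241908 + 28002431/3256616501215 = 2635987681645337/41463241293469380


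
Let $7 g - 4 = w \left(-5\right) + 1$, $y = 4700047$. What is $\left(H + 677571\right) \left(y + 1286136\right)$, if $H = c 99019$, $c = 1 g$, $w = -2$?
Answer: $5326233689658$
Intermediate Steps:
$g = \frac{15}{7}$ ($g = \frac{4}{7} + \frac{\left(-2\right) \left(-5\right) + 1}{7} = \frac{4}{7} + \frac{10 + 1}{7} = \frac{4}{7} + \frac{1}{7} \cdot 11 = \frac{4}{7} + \frac{11}{7} = \frac{15}{7} \approx 2.1429$)
$c = \frac{15}{7}$ ($c = 1 \cdot \frac{15}{7} = \frac{15}{7} \approx 2.1429$)
$H = \frac{1485285}{7}$ ($H = \frac{15}{7} \cdot 99019 = \frac{1485285}{7} \approx 2.1218 \cdot 10^{5}$)
$\left(H + 677571\right) \left(y + 1286136\right) = \left(\frac{1485285}{7} + 677571\right) \left(4700047 + 1286136\right) = \frac{6228282}{7} \cdot 5986183 = 5326233689658$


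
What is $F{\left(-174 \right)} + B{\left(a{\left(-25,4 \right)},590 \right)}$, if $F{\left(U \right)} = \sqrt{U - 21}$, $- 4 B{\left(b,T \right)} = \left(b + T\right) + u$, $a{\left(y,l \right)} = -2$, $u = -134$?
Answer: $- \frac{227}{2} + i \sqrt{195} \approx -113.5 + 13.964 i$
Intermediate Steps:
$B{\left(b,T \right)} = \frac{67}{2} - \frac{T}{4} - \frac{b}{4}$ ($B{\left(b,T \right)} = - \frac{\left(b + T\right) - 134}{4} = - \frac{\left(T + b\right) - 134}{4} = - \frac{-134 + T + b}{4} = \frac{67}{2} - \frac{T}{4} - \frac{b}{4}$)
$F{\left(U \right)} = \sqrt{-21 + U}$
$F{\left(-174 \right)} + B{\left(a{\left(-25,4 \right)},590 \right)} = \sqrt{-21 - 174} - \frac{227}{2} = \sqrt{-195} + \left(\frac{67}{2} - \frac{295}{2} + \frac{1}{2}\right) = i \sqrt{195} - \frac{227}{2} = - \frac{227}{2} + i \sqrt{195}$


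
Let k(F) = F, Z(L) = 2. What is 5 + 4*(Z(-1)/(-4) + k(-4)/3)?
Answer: -7/3 ≈ -2.3333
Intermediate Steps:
5 + 4*(Z(-1)/(-4) + k(-4)/3) = 5 + 4*(2/(-4) - 4/3) = 5 + 4*(2*(-¼) - 4*⅓) = 5 + 4*(-½ - 4/3) = 5 + 4*(-11/6) = 5 - 22/3 = -7/3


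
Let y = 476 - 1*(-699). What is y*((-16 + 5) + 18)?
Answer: 8225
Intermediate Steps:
y = 1175 (y = 476 + 699 = 1175)
y*((-16 + 5) + 18) = 1175*((-16 + 5) + 18) = 1175*(-11 + 18) = 1175*7 = 8225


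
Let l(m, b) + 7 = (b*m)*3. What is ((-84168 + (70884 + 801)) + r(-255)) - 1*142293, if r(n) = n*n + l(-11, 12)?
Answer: -90154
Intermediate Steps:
l(m, b) = -7 + 3*b*m (l(m, b) = -7 + (b*m)*3 = -7 + 3*b*m)
r(n) = -403 + n² (r(n) = n*n + (-7 + 3*12*(-11)) = n² + (-7 - 396) = n² - 403 = -403 + n²)
((-84168 + (70884 + 801)) + r(-255)) - 1*142293 = ((-84168 + (70884 + 801)) + (-403 + (-255)²)) - 1*142293 = ((-84168 + 71685) + (-403 + 65025)) - 142293 = (-12483 + 64622) - 142293 = 52139 - 142293 = -90154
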